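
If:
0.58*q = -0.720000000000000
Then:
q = -1.24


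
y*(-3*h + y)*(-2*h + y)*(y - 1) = 6*h^2*y^2 - 6*h^2*y - 5*h*y^3 + 5*h*y^2 + y^4 - y^3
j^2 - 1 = (j - 1)*(j + 1)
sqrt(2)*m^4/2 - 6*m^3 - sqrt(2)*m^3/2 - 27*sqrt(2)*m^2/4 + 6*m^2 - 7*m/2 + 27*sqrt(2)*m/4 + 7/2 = (m - 1)*(m - 7*sqrt(2))*(m + sqrt(2)/2)*(sqrt(2)*m/2 + 1/2)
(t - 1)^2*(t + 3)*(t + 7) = t^4 + 8*t^3 + 2*t^2 - 32*t + 21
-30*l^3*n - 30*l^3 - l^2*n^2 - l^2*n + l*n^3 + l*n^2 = (-6*l + n)*(5*l + n)*(l*n + l)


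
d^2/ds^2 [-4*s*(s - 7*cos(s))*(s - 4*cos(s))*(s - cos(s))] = -48*s^3*cos(s) - 288*s^2*sin(s) + 312*s^2*cos(2*s) - 48*s^2 + 624*s*sin(2*s) + 204*s*cos(s) - 252*s*cos(3*s) - 168*sin(s) - 168*sin(3*s) - 156*cos(2*s) - 156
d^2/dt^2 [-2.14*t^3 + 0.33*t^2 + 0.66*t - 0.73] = 0.66 - 12.84*t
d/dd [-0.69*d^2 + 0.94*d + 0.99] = 0.94 - 1.38*d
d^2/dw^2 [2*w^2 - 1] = 4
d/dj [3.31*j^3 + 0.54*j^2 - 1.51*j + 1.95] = 9.93*j^2 + 1.08*j - 1.51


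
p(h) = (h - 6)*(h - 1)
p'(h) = 2*h - 7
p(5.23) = -3.26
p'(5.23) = 3.46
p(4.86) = -4.40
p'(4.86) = 2.72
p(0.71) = 1.53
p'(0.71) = -5.58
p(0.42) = 3.24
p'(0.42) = -6.16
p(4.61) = -5.02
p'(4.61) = 2.22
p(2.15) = -4.43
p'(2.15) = -2.70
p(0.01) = 5.93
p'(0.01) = -6.98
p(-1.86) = 22.48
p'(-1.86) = -10.72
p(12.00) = 66.00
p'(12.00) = 17.00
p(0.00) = 6.00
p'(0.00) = -7.00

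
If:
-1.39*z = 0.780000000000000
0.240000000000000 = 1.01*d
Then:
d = 0.24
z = -0.56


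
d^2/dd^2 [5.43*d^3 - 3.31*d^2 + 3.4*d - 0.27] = 32.58*d - 6.62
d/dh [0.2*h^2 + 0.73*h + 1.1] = 0.4*h + 0.73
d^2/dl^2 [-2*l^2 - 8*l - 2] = -4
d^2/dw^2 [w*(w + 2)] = 2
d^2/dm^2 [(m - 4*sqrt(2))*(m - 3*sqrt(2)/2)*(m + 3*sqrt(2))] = 6*m - 5*sqrt(2)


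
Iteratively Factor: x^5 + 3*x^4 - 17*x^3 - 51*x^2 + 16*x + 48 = (x + 1)*(x^4 + 2*x^3 - 19*x^2 - 32*x + 48) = (x - 1)*(x + 1)*(x^3 + 3*x^2 - 16*x - 48) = (x - 1)*(x + 1)*(x + 4)*(x^2 - x - 12) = (x - 4)*(x - 1)*(x + 1)*(x + 4)*(x + 3)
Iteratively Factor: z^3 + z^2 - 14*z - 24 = (z - 4)*(z^2 + 5*z + 6) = (z - 4)*(z + 2)*(z + 3)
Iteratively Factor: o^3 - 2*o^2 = (o)*(o^2 - 2*o) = o^2*(o - 2)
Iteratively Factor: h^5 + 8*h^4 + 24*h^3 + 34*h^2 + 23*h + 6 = (h + 1)*(h^4 + 7*h^3 + 17*h^2 + 17*h + 6) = (h + 1)^2*(h^3 + 6*h^2 + 11*h + 6) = (h + 1)^2*(h + 3)*(h^2 + 3*h + 2) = (h + 1)^2*(h + 2)*(h + 3)*(h + 1)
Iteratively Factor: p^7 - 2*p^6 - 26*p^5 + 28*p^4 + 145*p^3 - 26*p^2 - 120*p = (p - 3)*(p^6 + p^5 - 23*p^4 - 41*p^3 + 22*p^2 + 40*p) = (p - 3)*(p - 1)*(p^5 + 2*p^4 - 21*p^3 - 62*p^2 - 40*p) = (p - 3)*(p - 1)*(p + 4)*(p^4 - 2*p^3 - 13*p^2 - 10*p) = (p - 5)*(p - 3)*(p - 1)*(p + 4)*(p^3 + 3*p^2 + 2*p) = (p - 5)*(p - 3)*(p - 1)*(p + 2)*(p + 4)*(p^2 + p) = (p - 5)*(p - 3)*(p - 1)*(p + 1)*(p + 2)*(p + 4)*(p)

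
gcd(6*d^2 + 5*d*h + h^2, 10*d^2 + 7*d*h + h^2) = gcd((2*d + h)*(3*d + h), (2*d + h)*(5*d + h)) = 2*d + h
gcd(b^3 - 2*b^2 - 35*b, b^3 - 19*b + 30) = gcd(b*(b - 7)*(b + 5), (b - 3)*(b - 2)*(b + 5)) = b + 5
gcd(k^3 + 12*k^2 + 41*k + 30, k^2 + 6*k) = k + 6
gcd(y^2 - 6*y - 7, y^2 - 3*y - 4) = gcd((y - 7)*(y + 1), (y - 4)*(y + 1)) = y + 1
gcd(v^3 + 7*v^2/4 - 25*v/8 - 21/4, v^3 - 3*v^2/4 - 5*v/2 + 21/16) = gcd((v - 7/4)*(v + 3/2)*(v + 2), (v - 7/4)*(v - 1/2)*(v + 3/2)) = v^2 - v/4 - 21/8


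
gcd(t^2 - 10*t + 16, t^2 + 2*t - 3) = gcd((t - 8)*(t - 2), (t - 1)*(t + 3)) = 1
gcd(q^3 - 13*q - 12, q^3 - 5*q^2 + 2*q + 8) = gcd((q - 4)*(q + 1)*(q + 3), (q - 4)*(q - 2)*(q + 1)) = q^2 - 3*q - 4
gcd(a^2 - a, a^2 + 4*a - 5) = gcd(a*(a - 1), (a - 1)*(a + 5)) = a - 1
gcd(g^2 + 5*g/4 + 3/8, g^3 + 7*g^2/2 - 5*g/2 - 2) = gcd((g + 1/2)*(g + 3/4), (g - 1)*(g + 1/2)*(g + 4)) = g + 1/2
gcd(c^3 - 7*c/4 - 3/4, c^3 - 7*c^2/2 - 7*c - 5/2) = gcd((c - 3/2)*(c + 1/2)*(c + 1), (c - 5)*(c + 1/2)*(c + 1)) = c^2 + 3*c/2 + 1/2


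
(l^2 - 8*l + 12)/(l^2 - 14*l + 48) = (l - 2)/(l - 8)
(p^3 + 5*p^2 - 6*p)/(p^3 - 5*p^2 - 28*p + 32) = p*(p + 6)/(p^2 - 4*p - 32)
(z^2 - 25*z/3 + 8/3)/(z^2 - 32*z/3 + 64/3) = (3*z - 1)/(3*z - 8)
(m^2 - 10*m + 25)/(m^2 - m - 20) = (m - 5)/(m + 4)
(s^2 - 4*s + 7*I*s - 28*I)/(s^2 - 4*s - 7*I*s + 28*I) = (s + 7*I)/(s - 7*I)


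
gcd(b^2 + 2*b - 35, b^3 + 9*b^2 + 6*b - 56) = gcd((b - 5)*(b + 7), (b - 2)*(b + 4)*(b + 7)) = b + 7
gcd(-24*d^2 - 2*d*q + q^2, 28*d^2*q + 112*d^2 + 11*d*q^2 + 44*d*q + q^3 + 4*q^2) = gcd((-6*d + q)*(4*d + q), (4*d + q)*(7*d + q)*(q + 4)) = 4*d + q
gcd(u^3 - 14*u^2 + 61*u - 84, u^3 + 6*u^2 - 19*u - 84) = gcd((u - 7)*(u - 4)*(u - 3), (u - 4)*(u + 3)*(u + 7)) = u - 4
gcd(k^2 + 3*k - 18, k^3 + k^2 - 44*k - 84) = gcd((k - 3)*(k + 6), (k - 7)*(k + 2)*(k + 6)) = k + 6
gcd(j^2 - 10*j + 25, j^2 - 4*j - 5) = j - 5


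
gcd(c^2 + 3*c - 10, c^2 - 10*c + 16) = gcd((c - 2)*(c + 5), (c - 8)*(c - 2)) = c - 2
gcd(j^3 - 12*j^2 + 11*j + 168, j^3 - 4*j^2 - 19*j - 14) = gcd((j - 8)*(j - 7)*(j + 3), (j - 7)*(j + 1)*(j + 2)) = j - 7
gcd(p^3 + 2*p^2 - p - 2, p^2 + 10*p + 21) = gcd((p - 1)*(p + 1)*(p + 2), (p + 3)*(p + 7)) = 1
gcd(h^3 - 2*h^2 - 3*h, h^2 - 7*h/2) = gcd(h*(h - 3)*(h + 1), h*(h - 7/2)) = h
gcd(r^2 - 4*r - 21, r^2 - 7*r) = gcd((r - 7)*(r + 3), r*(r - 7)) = r - 7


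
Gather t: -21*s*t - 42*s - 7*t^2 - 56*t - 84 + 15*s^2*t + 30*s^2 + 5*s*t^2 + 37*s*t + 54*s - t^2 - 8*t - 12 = 30*s^2 + 12*s + t^2*(5*s - 8) + t*(15*s^2 + 16*s - 64) - 96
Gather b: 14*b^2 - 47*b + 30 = 14*b^2 - 47*b + 30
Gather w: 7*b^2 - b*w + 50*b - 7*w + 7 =7*b^2 + 50*b + w*(-b - 7) + 7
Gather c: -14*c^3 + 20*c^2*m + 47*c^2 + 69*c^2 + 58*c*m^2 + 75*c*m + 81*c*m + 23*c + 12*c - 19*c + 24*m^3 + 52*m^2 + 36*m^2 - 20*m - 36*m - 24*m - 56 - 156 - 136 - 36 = -14*c^3 + c^2*(20*m + 116) + c*(58*m^2 + 156*m + 16) + 24*m^3 + 88*m^2 - 80*m - 384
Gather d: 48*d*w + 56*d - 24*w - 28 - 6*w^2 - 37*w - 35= d*(48*w + 56) - 6*w^2 - 61*w - 63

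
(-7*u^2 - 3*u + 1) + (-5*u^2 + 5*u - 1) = -12*u^2 + 2*u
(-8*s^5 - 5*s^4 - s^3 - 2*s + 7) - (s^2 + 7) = -8*s^5 - 5*s^4 - s^3 - s^2 - 2*s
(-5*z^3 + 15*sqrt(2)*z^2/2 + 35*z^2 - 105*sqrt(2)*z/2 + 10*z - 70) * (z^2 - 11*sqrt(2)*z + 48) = -5*z^5 + 35*z^4 + 125*sqrt(2)*z^4/2 - 875*sqrt(2)*z^3/2 - 395*z^3 + 250*sqrt(2)*z^2 + 2765*z^2 - 1750*sqrt(2)*z + 480*z - 3360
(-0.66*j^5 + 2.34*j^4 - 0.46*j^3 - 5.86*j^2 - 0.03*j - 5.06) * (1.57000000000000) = -1.0362*j^5 + 3.6738*j^4 - 0.7222*j^3 - 9.2002*j^2 - 0.0471*j - 7.9442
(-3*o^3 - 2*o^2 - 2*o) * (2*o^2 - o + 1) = -6*o^5 - o^4 - 5*o^3 - 2*o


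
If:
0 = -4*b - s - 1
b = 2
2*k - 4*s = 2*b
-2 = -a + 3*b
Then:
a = 8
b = 2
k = -16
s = -9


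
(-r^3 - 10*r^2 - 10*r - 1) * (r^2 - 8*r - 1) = -r^5 - 2*r^4 + 71*r^3 + 89*r^2 + 18*r + 1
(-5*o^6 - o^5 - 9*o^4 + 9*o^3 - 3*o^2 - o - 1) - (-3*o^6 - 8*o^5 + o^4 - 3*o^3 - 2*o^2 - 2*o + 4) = -2*o^6 + 7*o^5 - 10*o^4 + 12*o^3 - o^2 + o - 5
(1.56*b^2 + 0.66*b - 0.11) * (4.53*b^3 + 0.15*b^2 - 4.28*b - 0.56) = 7.0668*b^5 + 3.2238*b^4 - 7.0761*b^3 - 3.7149*b^2 + 0.1012*b + 0.0616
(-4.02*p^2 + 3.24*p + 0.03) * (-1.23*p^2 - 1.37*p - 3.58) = 4.9446*p^4 + 1.5222*p^3 + 9.9159*p^2 - 11.6403*p - 0.1074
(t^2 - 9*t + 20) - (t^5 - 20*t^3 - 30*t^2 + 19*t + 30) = -t^5 + 20*t^3 + 31*t^2 - 28*t - 10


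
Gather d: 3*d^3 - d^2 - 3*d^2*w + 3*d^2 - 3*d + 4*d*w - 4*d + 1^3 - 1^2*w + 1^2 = 3*d^3 + d^2*(2 - 3*w) + d*(4*w - 7) - w + 2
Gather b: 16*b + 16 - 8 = 16*b + 8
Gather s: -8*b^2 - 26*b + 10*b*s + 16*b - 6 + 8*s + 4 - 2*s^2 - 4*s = -8*b^2 - 10*b - 2*s^2 + s*(10*b + 4) - 2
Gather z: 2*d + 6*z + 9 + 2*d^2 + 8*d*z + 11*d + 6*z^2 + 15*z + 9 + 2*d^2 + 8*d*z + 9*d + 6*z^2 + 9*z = 4*d^2 + 22*d + 12*z^2 + z*(16*d + 30) + 18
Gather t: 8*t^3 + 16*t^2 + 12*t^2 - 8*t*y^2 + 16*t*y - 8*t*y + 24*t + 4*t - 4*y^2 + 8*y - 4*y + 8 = 8*t^3 + 28*t^2 + t*(-8*y^2 + 8*y + 28) - 4*y^2 + 4*y + 8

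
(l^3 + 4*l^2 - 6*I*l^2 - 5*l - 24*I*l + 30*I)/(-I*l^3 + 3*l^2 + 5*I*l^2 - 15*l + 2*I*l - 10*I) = (I*l^3 + l^2*(6 + 4*I) + l*(24 - 5*I) - 30)/(l^3 + l^2*(-5 + 3*I) + l*(-2 - 15*I) + 10)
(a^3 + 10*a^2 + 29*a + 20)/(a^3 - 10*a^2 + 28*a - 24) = (a^3 + 10*a^2 + 29*a + 20)/(a^3 - 10*a^2 + 28*a - 24)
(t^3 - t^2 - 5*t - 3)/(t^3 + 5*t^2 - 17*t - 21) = (t + 1)/(t + 7)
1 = 1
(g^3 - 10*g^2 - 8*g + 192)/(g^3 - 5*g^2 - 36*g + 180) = (g^2 - 4*g - 32)/(g^2 + g - 30)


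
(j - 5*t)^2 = j^2 - 10*j*t + 25*t^2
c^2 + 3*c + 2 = (c + 1)*(c + 2)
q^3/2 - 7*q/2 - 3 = (q/2 + 1/2)*(q - 3)*(q + 2)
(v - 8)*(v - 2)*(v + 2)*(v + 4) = v^4 - 4*v^3 - 36*v^2 + 16*v + 128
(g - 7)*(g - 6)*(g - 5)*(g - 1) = g^4 - 19*g^3 + 125*g^2 - 317*g + 210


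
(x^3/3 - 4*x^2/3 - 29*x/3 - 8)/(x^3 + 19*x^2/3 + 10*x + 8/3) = (x^3 - 4*x^2 - 29*x - 24)/(3*x^3 + 19*x^2 + 30*x + 8)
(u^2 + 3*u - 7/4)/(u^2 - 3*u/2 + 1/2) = (u + 7/2)/(u - 1)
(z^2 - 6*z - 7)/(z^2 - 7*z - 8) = (z - 7)/(z - 8)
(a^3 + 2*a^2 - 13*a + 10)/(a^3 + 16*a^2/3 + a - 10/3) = 3*(a^2 - 3*a + 2)/(3*a^2 + a - 2)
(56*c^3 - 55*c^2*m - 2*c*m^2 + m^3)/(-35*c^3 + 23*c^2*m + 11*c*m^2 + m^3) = (-8*c + m)/(5*c + m)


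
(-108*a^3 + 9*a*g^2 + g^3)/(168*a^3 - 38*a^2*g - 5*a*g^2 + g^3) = (-18*a^2 + 3*a*g + g^2)/(28*a^2 - 11*a*g + g^2)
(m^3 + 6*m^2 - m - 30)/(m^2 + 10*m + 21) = (m^2 + 3*m - 10)/(m + 7)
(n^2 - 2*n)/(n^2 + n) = (n - 2)/(n + 1)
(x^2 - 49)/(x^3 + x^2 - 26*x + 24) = (x^2 - 49)/(x^3 + x^2 - 26*x + 24)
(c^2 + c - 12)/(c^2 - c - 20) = (c - 3)/(c - 5)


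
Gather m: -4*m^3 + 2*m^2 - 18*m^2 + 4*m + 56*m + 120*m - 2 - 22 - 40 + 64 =-4*m^3 - 16*m^2 + 180*m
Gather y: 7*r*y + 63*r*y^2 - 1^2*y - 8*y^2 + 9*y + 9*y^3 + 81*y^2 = 9*y^3 + y^2*(63*r + 73) + y*(7*r + 8)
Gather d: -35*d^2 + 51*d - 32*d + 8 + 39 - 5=-35*d^2 + 19*d + 42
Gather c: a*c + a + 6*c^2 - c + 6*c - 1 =a + 6*c^2 + c*(a + 5) - 1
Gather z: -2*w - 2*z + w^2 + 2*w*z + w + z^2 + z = w^2 - w + z^2 + z*(2*w - 1)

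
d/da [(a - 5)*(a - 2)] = 2*a - 7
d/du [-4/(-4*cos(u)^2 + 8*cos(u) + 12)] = 2*(cos(u) - 1)*sin(u)/(sin(u)^2 + 2*cos(u) + 2)^2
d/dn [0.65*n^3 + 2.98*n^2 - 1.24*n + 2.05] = 1.95*n^2 + 5.96*n - 1.24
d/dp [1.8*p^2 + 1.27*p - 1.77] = 3.6*p + 1.27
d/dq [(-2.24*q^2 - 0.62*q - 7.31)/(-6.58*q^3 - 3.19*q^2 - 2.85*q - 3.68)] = (-14.7392*q^4 - 8.1592*q^3 - 139.8932*q^2 - 30.1514*q - 18.5519)/(43.2964*q^6 + 41.9804*q^5 + 47.6821*q^4 + 66.6118*q^3 + 31.6009*q^2 + 20.976*q + 13.5424)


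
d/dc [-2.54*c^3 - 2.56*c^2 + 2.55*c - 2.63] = -7.62*c^2 - 5.12*c + 2.55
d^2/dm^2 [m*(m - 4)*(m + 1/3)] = 6*m - 22/3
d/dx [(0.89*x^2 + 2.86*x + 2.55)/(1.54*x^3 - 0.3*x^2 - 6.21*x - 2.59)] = (-1.3706*x^4 - 8.8088*x^3 - 16.4499*x^2 - 3.0802*x + 8.4281)/(2.3716*x^6 - 0.924*x^5 - 19.0368*x^4 - 4.2512*x^3 + 40.1181*x^2 + 32.1678*x + 6.7081)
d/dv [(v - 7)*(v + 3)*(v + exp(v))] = (v - 7)*(v + 3)*(exp(v) + 1) + (v - 7)*(v + exp(v)) + (v + 3)*(v + exp(v))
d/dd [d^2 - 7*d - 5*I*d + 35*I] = 2*d - 7 - 5*I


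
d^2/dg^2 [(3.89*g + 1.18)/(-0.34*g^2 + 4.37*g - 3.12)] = (-(0.68*g - 4.37)*(1.36*g - 8.74)*(3.89*g + 1.18) + (7.9356*g - 33.1962)*(0.34*g^2 - 4.37*g + 3.12))/(0.34*g^2 - 4.37*g + 3.12)^3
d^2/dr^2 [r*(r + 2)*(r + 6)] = 6*r + 16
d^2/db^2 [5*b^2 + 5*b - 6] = 10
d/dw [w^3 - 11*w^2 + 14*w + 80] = 3*w^2 - 22*w + 14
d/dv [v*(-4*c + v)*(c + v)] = -4*c^2 - 6*c*v + 3*v^2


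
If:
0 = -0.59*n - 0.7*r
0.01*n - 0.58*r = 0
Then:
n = 0.00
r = 0.00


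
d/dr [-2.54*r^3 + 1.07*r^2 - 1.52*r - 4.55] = -7.62*r^2 + 2.14*r - 1.52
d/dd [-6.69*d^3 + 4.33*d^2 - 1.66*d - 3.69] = -20.07*d^2 + 8.66*d - 1.66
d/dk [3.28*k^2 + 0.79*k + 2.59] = 6.56*k + 0.79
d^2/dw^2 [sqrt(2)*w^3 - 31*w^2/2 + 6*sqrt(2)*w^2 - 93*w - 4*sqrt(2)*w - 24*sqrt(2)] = 6*sqrt(2)*w - 31 + 12*sqrt(2)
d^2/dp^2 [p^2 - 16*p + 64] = 2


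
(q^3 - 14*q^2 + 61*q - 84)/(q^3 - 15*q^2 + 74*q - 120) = (q^2 - 10*q + 21)/(q^2 - 11*q + 30)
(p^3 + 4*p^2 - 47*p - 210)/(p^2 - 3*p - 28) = (p^2 + 11*p + 30)/(p + 4)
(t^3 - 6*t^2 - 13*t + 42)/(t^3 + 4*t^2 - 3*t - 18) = (t - 7)/(t + 3)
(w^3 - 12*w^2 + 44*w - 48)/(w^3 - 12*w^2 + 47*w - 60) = (w^2 - 8*w + 12)/(w^2 - 8*w + 15)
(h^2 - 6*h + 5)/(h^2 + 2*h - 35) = (h - 1)/(h + 7)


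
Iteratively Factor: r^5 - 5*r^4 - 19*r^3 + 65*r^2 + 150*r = (r + 2)*(r^4 - 7*r^3 - 5*r^2 + 75*r) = (r - 5)*(r + 2)*(r^3 - 2*r^2 - 15*r) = (r - 5)*(r + 2)*(r + 3)*(r^2 - 5*r) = r*(r - 5)*(r + 2)*(r + 3)*(r - 5)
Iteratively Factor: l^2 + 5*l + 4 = (l + 1)*(l + 4)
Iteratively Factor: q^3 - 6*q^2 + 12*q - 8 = (q - 2)*(q^2 - 4*q + 4) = (q - 2)^2*(q - 2)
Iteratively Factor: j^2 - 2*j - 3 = (j - 3)*(j + 1)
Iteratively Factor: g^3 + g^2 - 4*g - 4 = (g + 1)*(g^2 - 4) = (g + 1)*(g + 2)*(g - 2)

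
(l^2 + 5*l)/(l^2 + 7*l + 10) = l/(l + 2)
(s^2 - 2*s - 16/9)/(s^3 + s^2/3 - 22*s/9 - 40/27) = 3*(3*s - 8)/(9*s^2 - 3*s - 20)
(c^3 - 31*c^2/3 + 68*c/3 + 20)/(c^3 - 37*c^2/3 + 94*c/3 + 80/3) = (c - 6)/(c - 8)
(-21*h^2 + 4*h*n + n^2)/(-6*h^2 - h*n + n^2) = (7*h + n)/(2*h + n)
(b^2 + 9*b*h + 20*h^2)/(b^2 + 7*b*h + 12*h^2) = (b + 5*h)/(b + 3*h)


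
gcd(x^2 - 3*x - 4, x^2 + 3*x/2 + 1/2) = x + 1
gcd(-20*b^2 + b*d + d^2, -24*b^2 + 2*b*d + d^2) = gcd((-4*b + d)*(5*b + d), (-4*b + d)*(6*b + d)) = 4*b - d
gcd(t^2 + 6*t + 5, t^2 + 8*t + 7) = t + 1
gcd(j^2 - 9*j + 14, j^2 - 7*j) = j - 7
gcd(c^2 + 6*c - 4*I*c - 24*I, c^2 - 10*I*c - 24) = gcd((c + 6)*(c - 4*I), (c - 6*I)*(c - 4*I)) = c - 4*I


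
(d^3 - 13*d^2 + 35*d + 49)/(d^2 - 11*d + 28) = (d^2 - 6*d - 7)/(d - 4)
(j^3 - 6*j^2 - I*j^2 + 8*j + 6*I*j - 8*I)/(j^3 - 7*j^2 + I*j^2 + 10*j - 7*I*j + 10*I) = (j^2 - j*(4 + I) + 4*I)/(j^2 + j*(-5 + I) - 5*I)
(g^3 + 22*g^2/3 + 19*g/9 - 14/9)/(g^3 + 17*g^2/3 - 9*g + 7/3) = (g + 2/3)/(g - 1)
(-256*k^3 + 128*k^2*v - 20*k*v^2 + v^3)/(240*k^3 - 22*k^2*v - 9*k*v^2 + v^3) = (32*k^2 - 12*k*v + v^2)/(-30*k^2 - k*v + v^2)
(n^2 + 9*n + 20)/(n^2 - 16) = (n + 5)/(n - 4)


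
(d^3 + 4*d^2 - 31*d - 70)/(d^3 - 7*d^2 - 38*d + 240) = (d^2 + 9*d + 14)/(d^2 - 2*d - 48)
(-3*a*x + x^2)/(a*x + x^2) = (-3*a + x)/(a + x)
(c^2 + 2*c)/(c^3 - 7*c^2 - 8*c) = (c + 2)/(c^2 - 7*c - 8)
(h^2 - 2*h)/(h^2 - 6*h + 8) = h/(h - 4)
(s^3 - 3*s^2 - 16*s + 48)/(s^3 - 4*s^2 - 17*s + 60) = (s - 4)/(s - 5)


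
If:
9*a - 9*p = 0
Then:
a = p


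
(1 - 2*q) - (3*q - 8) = 9 - 5*q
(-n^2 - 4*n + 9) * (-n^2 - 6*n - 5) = n^4 + 10*n^3 + 20*n^2 - 34*n - 45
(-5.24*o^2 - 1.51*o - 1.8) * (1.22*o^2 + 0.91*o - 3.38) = -6.3928*o^4 - 6.6106*o^3 + 14.1411*o^2 + 3.4658*o + 6.084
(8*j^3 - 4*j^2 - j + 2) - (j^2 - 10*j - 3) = 8*j^3 - 5*j^2 + 9*j + 5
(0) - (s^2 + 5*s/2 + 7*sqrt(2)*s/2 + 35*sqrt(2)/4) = -s^2 - 7*sqrt(2)*s/2 - 5*s/2 - 35*sqrt(2)/4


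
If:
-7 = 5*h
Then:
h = -7/5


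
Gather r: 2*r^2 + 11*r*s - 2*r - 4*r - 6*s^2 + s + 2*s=2*r^2 + r*(11*s - 6) - 6*s^2 + 3*s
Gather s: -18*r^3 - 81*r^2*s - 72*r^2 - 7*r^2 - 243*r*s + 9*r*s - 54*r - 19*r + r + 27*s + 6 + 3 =-18*r^3 - 79*r^2 - 72*r + s*(-81*r^2 - 234*r + 27) + 9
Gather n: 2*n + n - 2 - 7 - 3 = 3*n - 12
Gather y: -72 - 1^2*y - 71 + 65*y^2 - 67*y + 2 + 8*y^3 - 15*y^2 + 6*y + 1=8*y^3 + 50*y^2 - 62*y - 140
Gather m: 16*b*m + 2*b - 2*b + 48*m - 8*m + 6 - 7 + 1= m*(16*b + 40)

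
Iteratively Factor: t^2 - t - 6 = (t + 2)*(t - 3)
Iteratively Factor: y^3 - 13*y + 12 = (y + 4)*(y^2 - 4*y + 3) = (y - 3)*(y + 4)*(y - 1)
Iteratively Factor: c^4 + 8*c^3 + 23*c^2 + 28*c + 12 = (c + 1)*(c^3 + 7*c^2 + 16*c + 12) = (c + 1)*(c + 2)*(c^2 + 5*c + 6) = (c + 1)*(c + 2)^2*(c + 3)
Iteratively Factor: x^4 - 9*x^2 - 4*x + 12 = (x + 2)*(x^3 - 2*x^2 - 5*x + 6) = (x - 1)*(x + 2)*(x^2 - x - 6) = (x - 3)*(x - 1)*(x + 2)*(x + 2)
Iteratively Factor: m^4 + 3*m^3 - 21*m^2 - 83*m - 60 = (m + 3)*(m^3 - 21*m - 20) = (m - 5)*(m + 3)*(m^2 + 5*m + 4) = (m - 5)*(m + 3)*(m + 4)*(m + 1)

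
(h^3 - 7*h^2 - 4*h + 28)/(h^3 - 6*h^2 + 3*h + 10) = (h^2 - 5*h - 14)/(h^2 - 4*h - 5)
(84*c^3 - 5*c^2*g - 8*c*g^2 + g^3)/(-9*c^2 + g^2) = (-28*c^2 + 11*c*g - g^2)/(3*c - g)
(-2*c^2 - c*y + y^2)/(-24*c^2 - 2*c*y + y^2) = (2*c^2 + c*y - y^2)/(24*c^2 + 2*c*y - y^2)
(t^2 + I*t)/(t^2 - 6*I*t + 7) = t/(t - 7*I)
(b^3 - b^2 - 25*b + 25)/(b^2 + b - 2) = (b^2 - 25)/(b + 2)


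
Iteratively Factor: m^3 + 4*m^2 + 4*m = (m + 2)*(m^2 + 2*m) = m*(m + 2)*(m + 2)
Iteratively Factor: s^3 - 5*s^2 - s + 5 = (s - 1)*(s^2 - 4*s - 5) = (s - 5)*(s - 1)*(s + 1)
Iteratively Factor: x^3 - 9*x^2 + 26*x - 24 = (x - 3)*(x^2 - 6*x + 8) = (x - 3)*(x - 2)*(x - 4)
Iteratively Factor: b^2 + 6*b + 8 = (b + 2)*(b + 4)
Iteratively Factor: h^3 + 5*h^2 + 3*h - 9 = (h - 1)*(h^2 + 6*h + 9) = (h - 1)*(h + 3)*(h + 3)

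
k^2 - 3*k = k*(k - 3)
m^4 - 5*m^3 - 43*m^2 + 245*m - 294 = (m - 7)*(m - 3)*(m - 2)*(m + 7)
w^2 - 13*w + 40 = (w - 8)*(w - 5)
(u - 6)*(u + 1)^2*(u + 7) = u^4 + 3*u^3 - 39*u^2 - 83*u - 42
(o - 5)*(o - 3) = o^2 - 8*o + 15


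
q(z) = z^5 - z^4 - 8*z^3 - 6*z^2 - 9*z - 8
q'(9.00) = 27828.00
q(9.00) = 46081.00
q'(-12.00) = 107271.00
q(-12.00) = -256508.00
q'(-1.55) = -4.30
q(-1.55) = 6.61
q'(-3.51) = 669.34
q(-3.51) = -388.93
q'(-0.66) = -9.44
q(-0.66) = -2.69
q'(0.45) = -19.42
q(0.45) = -14.02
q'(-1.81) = 11.48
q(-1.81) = 5.91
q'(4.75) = 1509.14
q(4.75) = 865.50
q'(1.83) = -79.77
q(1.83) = -84.28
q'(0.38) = -17.14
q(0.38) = -12.74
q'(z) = 5*z^4 - 4*z^3 - 24*z^2 - 12*z - 9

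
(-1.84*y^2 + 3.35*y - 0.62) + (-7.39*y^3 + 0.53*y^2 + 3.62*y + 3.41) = -7.39*y^3 - 1.31*y^2 + 6.97*y + 2.79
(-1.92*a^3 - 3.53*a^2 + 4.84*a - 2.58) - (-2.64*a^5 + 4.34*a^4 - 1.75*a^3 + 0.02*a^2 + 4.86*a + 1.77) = 2.64*a^5 - 4.34*a^4 - 0.17*a^3 - 3.55*a^2 - 0.0200000000000005*a - 4.35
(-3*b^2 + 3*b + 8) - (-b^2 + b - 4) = -2*b^2 + 2*b + 12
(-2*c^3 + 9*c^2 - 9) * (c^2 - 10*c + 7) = -2*c^5 + 29*c^4 - 104*c^3 + 54*c^2 + 90*c - 63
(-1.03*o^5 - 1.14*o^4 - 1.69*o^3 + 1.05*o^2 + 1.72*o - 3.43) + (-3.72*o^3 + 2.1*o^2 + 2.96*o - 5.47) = -1.03*o^5 - 1.14*o^4 - 5.41*o^3 + 3.15*o^2 + 4.68*o - 8.9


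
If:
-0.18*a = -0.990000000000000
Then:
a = 5.50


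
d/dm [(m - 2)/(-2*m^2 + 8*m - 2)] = (-m^2 + 4*m + 2*(m - 2)^2 - 1)/(2*(m^2 - 4*m + 1)^2)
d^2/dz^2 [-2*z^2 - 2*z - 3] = -4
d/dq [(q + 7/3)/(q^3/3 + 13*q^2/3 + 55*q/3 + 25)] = 2*(-3*q^2 - 15*q - 16)/(q^5 + 21*q^4 + 174*q^3 + 710*q^2 + 1425*q + 1125)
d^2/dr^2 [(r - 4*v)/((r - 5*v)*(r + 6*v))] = 2*(r^3 - 12*r^2*v + 78*r*v^2 - 94*v^3)/(r^6 + 3*r^5*v - 87*r^4*v^2 - 179*r^3*v^3 + 2610*r^2*v^4 + 2700*r*v^5 - 27000*v^6)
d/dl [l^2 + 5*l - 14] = 2*l + 5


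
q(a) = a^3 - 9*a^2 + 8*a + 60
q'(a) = 3*a^2 - 18*a + 8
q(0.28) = 61.56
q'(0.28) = 3.20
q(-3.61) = -133.21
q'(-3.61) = 112.08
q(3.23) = 25.64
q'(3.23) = -18.84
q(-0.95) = 43.42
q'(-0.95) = 27.81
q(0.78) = 61.24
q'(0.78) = -4.21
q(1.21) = 58.27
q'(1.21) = -9.39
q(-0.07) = 59.40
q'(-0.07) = 9.27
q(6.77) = 11.95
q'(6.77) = 23.64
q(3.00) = 30.00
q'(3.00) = -19.00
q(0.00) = 60.00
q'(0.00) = 8.00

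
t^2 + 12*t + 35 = (t + 5)*(t + 7)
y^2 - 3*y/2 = y*(y - 3/2)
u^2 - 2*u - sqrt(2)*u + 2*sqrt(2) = (u - 2)*(u - sqrt(2))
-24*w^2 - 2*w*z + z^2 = (-6*w + z)*(4*w + z)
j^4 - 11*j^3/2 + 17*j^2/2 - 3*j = j*(j - 3)*(j - 2)*(j - 1/2)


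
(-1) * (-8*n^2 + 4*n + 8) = 8*n^2 - 4*n - 8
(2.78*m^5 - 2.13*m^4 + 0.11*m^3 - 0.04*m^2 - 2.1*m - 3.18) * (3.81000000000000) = 10.5918*m^5 - 8.1153*m^4 + 0.4191*m^3 - 0.1524*m^2 - 8.001*m - 12.1158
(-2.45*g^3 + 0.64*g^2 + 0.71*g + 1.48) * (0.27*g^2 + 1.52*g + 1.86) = -0.6615*g^5 - 3.5512*g^4 - 3.3925*g^3 + 2.6692*g^2 + 3.5702*g + 2.7528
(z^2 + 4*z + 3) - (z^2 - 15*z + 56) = 19*z - 53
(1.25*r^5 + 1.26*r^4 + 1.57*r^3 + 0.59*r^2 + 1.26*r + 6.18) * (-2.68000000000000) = -3.35*r^5 - 3.3768*r^4 - 4.2076*r^3 - 1.5812*r^2 - 3.3768*r - 16.5624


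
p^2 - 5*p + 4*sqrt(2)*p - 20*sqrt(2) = (p - 5)*(p + 4*sqrt(2))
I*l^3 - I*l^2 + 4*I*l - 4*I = (l - 2*I)*(l + 2*I)*(I*l - I)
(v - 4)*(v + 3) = v^2 - v - 12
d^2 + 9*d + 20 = (d + 4)*(d + 5)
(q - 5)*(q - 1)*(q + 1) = q^3 - 5*q^2 - q + 5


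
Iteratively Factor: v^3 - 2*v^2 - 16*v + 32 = (v - 2)*(v^2 - 16) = (v - 4)*(v - 2)*(v + 4)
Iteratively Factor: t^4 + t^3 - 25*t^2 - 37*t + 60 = (t - 1)*(t^3 + 2*t^2 - 23*t - 60) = (t - 1)*(t + 3)*(t^2 - t - 20) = (t - 5)*(t - 1)*(t + 3)*(t + 4)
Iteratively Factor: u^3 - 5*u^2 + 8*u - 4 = (u - 2)*(u^2 - 3*u + 2) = (u - 2)^2*(u - 1)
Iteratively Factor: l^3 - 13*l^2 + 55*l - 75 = (l - 5)*(l^2 - 8*l + 15) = (l - 5)*(l - 3)*(l - 5)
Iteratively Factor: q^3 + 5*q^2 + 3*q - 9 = (q - 1)*(q^2 + 6*q + 9) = (q - 1)*(q + 3)*(q + 3)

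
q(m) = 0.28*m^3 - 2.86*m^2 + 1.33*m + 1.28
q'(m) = 0.84*m^2 - 5.72*m + 1.33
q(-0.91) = -2.51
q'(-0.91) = 7.23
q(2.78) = -11.11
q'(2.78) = -8.08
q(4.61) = -25.94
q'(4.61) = -7.19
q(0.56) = 1.18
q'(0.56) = -1.61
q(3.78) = -19.43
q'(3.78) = -8.29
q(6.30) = -33.84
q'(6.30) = -1.37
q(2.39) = -8.06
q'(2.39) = -7.54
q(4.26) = -23.31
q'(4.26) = -7.79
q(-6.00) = -170.14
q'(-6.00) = 65.89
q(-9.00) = -446.47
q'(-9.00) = 120.85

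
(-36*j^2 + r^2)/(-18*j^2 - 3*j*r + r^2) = (6*j + r)/(3*j + r)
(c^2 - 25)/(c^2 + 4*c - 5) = (c - 5)/(c - 1)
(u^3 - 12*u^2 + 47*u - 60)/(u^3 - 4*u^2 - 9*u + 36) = (u - 5)/(u + 3)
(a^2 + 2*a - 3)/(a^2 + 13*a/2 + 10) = 2*(a^2 + 2*a - 3)/(2*a^2 + 13*a + 20)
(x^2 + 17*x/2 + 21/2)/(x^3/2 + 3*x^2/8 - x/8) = 4*(2*x^2 + 17*x + 21)/(x*(4*x^2 + 3*x - 1))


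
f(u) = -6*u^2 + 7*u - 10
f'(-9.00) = 115.00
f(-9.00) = -559.00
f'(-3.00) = 43.00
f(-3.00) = -85.00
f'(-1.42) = 24.04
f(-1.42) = -32.04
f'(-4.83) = 64.96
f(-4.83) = -183.78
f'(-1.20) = 21.40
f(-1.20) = -27.04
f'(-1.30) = 22.60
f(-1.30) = -29.24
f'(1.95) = -16.40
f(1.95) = -19.16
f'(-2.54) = 37.48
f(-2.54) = -66.49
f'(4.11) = -42.32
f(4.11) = -82.58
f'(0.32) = 3.16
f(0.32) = -8.37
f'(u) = 7 - 12*u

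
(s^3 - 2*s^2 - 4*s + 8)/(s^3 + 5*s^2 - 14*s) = (s^2 - 4)/(s*(s + 7))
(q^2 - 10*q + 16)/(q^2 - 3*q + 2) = (q - 8)/(q - 1)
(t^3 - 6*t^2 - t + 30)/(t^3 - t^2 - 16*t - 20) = (t - 3)/(t + 2)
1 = 1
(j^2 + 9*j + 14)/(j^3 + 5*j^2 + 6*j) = (j + 7)/(j*(j + 3))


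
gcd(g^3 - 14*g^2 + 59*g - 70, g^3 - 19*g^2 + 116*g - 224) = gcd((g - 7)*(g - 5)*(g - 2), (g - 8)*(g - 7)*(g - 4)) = g - 7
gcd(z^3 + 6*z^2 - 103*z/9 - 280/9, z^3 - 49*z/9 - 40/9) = z^2 - z - 40/9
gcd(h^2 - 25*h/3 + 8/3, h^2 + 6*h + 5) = 1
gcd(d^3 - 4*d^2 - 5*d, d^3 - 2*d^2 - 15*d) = d^2 - 5*d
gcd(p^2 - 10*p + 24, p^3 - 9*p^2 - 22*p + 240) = p - 6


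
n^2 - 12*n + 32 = (n - 8)*(n - 4)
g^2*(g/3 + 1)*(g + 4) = g^4/3 + 7*g^3/3 + 4*g^2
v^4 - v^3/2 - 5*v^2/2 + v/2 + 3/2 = (v - 3/2)*(v - 1)*(v + 1)^2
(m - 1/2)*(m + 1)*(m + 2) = m^3 + 5*m^2/2 + m/2 - 1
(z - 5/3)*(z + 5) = z^2 + 10*z/3 - 25/3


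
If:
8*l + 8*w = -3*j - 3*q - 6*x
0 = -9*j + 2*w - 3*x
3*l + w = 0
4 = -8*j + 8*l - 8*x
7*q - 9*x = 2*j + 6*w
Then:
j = 38/17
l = -45/34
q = -20/17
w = 135/34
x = -69/17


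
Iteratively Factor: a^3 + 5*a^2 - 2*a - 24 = (a - 2)*(a^2 + 7*a + 12) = (a - 2)*(a + 4)*(a + 3)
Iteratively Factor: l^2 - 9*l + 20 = (l - 4)*(l - 5)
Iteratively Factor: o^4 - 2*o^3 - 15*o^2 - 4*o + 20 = (o - 1)*(o^3 - o^2 - 16*o - 20) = (o - 1)*(o + 2)*(o^2 - 3*o - 10) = (o - 5)*(o - 1)*(o + 2)*(o + 2)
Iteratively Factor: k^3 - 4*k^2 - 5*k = (k - 5)*(k^2 + k) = k*(k - 5)*(k + 1)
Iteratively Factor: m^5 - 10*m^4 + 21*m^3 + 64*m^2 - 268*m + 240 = (m - 4)*(m^4 - 6*m^3 - 3*m^2 + 52*m - 60) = (m - 5)*(m - 4)*(m^3 - m^2 - 8*m + 12) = (m - 5)*(m - 4)*(m - 2)*(m^2 + m - 6) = (m - 5)*(m - 4)*(m - 2)*(m + 3)*(m - 2)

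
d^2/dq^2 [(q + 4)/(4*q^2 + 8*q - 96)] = (4*(q + 1)^2*(q + 4) - 3*(q + 2)*(q^2 + 2*q - 24))/(2*(q^2 + 2*q - 24)^3)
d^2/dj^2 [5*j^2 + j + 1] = 10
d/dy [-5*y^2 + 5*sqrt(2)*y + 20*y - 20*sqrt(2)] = -10*y + 5*sqrt(2) + 20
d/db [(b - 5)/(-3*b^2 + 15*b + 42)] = (-b^2 + 5*b + (b - 5)*(2*b - 5) + 14)/(3*(-b^2 + 5*b + 14)^2)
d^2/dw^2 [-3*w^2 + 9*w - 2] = -6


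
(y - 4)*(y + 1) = y^2 - 3*y - 4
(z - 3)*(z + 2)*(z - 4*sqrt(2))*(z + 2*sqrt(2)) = z^4 - 2*sqrt(2)*z^3 - z^3 - 22*z^2 + 2*sqrt(2)*z^2 + 16*z + 12*sqrt(2)*z + 96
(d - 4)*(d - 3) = d^2 - 7*d + 12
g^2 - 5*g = g*(g - 5)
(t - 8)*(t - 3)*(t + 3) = t^3 - 8*t^2 - 9*t + 72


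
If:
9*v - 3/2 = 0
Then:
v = 1/6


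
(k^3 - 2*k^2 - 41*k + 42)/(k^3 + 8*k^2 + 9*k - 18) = (k - 7)/(k + 3)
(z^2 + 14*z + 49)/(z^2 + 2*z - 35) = (z + 7)/(z - 5)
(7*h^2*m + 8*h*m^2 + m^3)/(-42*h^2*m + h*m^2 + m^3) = (-h - m)/(6*h - m)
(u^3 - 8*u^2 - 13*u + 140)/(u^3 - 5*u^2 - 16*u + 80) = (u - 7)/(u - 4)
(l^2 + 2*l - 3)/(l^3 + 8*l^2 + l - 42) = (l - 1)/(l^2 + 5*l - 14)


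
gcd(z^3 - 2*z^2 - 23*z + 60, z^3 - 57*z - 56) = 1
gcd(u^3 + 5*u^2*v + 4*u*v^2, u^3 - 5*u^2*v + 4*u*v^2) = u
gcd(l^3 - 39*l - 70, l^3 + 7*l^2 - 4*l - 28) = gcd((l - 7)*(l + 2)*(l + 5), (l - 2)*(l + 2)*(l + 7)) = l + 2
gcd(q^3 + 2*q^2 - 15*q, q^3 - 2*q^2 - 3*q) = q^2 - 3*q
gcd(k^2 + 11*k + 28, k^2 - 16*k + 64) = 1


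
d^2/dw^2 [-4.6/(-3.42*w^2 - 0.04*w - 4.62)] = (-107.60688*w^2 - 1.25856*w + 4.6*(6.84*w + 0.04)*(13.68*w + 0.08) - 145.36368)/(3.42*w^2 + 0.04*w + 4.62)^3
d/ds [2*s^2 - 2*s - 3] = 4*s - 2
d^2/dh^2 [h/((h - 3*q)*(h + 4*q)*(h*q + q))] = 2*(h*(h + 1)^2*(h - 3*q)^2 + h*(h + 1)^2*(h - 3*q)*(h + 4*q) + h*(h + 1)^2*(h + 4*q)^2 + h*(h + 1)*(h - 3*q)^2*(h + 4*q) + h*(h + 1)*(h - 3*q)*(h + 4*q)^2 + h*(h - 3*q)^2*(h + 4*q)^2 - (h + 1)^2*(h - 3*q)^2*(h + 4*q) - (h + 1)^2*(h - 3*q)*(h + 4*q)^2 - (h + 1)*(h - 3*q)^2*(h + 4*q)^2)/(q*(h + 1)^3*(h - 3*q)^3*(h + 4*q)^3)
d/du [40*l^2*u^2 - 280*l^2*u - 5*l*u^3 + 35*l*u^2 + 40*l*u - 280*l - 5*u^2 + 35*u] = 80*l^2*u - 280*l^2 - 15*l*u^2 + 70*l*u + 40*l - 10*u + 35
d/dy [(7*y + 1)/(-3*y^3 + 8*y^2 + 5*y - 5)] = (42*y^3 - 47*y^2 - 16*y - 40)/(9*y^6 - 48*y^5 + 34*y^4 + 110*y^3 - 55*y^2 - 50*y + 25)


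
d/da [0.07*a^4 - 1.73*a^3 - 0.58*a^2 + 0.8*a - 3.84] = 0.28*a^3 - 5.19*a^2 - 1.16*a + 0.8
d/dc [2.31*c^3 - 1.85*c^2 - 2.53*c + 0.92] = 6.93*c^2 - 3.7*c - 2.53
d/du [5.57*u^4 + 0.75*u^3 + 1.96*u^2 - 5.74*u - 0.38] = 22.28*u^3 + 2.25*u^2 + 3.92*u - 5.74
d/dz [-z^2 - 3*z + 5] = -2*z - 3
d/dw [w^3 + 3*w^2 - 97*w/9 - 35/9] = 3*w^2 + 6*w - 97/9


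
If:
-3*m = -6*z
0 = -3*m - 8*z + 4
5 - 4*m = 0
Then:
No Solution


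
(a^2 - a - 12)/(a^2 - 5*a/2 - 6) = 2*(a + 3)/(2*a + 3)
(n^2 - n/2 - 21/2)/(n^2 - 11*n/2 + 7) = (n + 3)/(n - 2)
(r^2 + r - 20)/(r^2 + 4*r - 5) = (r - 4)/(r - 1)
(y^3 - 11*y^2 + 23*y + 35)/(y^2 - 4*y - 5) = y - 7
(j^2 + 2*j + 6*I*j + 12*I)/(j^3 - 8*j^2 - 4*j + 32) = (j + 6*I)/(j^2 - 10*j + 16)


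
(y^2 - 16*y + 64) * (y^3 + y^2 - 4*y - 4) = y^5 - 15*y^4 + 44*y^3 + 124*y^2 - 192*y - 256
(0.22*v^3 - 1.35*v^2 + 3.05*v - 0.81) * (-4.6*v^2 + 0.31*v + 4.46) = -1.012*v^5 + 6.2782*v^4 - 13.4673*v^3 - 1.3495*v^2 + 13.3519*v - 3.6126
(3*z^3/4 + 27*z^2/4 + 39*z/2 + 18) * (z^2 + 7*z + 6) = 3*z^5/4 + 12*z^4 + 285*z^3/4 + 195*z^2 + 243*z + 108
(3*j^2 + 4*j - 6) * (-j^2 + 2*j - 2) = -3*j^4 + 2*j^3 + 8*j^2 - 20*j + 12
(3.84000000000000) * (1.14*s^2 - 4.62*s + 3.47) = 4.3776*s^2 - 17.7408*s + 13.3248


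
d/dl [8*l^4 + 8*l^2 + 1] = 32*l^3 + 16*l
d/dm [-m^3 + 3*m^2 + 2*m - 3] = -3*m^2 + 6*m + 2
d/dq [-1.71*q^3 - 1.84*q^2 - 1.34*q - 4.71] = -5.13*q^2 - 3.68*q - 1.34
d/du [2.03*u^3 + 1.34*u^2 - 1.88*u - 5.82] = 6.09*u^2 + 2.68*u - 1.88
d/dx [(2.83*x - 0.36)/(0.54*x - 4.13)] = (47.468155 - 6.20649*x)/(0.54*x - 4.13)^3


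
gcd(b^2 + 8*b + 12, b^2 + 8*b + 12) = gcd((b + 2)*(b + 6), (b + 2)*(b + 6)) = b^2 + 8*b + 12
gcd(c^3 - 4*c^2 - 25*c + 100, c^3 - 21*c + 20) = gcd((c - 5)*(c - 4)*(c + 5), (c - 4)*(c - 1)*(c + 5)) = c^2 + c - 20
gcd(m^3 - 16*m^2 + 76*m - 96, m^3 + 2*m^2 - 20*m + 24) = m - 2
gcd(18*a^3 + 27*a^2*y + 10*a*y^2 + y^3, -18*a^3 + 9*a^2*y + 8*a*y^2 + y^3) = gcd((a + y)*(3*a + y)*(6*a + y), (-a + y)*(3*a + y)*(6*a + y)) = 18*a^2 + 9*a*y + y^2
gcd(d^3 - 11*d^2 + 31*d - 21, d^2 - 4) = 1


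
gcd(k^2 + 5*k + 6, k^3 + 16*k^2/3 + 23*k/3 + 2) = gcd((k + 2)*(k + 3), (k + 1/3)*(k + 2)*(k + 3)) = k^2 + 5*k + 6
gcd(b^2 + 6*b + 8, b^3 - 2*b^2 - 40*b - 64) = b^2 + 6*b + 8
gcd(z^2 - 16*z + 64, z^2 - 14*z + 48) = z - 8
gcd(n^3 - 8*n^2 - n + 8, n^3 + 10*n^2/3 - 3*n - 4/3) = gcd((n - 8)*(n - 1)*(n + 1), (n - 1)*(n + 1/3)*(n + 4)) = n - 1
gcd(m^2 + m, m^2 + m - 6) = 1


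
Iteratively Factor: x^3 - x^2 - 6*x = (x)*(x^2 - x - 6) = x*(x - 3)*(x + 2)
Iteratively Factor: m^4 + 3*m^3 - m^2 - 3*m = (m + 3)*(m^3 - m) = m*(m + 3)*(m^2 - 1) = m*(m - 1)*(m + 3)*(m + 1)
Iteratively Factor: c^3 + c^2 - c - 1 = (c + 1)*(c^2 - 1) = (c - 1)*(c + 1)*(c + 1)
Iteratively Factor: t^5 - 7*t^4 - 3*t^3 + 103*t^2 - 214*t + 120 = (t - 5)*(t^4 - 2*t^3 - 13*t^2 + 38*t - 24) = (t - 5)*(t - 3)*(t^3 + t^2 - 10*t + 8) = (t - 5)*(t - 3)*(t - 1)*(t^2 + 2*t - 8) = (t - 5)*(t - 3)*(t - 2)*(t - 1)*(t + 4)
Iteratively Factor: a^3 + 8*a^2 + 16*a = (a + 4)*(a^2 + 4*a) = (a + 4)^2*(a)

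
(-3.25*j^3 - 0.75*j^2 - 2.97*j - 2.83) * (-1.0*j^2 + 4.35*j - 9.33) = 3.25*j^5 - 13.3875*j^4 + 30.03*j^3 - 3.092*j^2 + 15.3996*j + 26.4039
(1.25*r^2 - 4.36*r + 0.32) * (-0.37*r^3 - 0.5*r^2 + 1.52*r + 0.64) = -0.4625*r^5 + 0.9882*r^4 + 3.9616*r^3 - 5.9872*r^2 - 2.304*r + 0.2048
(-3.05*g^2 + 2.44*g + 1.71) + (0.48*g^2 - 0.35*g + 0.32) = -2.57*g^2 + 2.09*g + 2.03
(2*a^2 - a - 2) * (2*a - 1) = 4*a^3 - 4*a^2 - 3*a + 2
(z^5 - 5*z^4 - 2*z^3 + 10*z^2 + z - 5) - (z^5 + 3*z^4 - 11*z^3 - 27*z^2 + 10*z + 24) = -8*z^4 + 9*z^3 + 37*z^2 - 9*z - 29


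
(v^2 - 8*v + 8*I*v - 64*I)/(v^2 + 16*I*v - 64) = (v - 8)/(v + 8*I)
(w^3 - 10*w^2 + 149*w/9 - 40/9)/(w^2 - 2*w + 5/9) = w - 8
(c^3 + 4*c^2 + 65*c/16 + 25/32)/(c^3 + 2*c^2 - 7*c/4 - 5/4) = (16*c^2 + 24*c + 5)/(8*(2*c^2 - c - 1))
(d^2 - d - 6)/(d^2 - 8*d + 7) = (d^2 - d - 6)/(d^2 - 8*d + 7)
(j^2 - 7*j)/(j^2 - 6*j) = (j - 7)/(j - 6)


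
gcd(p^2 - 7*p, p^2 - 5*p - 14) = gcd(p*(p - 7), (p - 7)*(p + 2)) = p - 7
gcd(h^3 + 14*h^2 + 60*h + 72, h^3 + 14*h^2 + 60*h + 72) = h^3 + 14*h^2 + 60*h + 72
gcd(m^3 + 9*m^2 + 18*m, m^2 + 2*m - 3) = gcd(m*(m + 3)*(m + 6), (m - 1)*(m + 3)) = m + 3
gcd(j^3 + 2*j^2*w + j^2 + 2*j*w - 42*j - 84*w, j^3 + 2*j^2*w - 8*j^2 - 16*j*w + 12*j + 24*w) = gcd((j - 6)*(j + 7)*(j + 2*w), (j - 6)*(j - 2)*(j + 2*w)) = j^2 + 2*j*w - 6*j - 12*w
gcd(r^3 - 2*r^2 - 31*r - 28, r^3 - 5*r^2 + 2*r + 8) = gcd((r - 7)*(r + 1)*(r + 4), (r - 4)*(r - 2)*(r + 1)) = r + 1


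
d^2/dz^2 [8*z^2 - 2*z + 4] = 16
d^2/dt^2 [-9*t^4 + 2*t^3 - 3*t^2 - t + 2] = -108*t^2 + 12*t - 6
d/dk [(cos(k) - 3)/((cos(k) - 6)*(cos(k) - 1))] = (cos(k)^2 - 6*cos(k) + 15)*sin(k)/((cos(k) - 6)^2*(cos(k) - 1)^2)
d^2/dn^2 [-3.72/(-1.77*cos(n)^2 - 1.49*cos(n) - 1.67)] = (-46.617552*(1 - cos(n)^2)^2 - 29.432268*cos(n)^3 + 12.416244*cos(n)^2 + 68.121012*cos(n) + 41.1432)/(1.77*cos(n)^2 + 1.49*cos(n) + 1.67)^3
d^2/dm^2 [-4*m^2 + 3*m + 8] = -8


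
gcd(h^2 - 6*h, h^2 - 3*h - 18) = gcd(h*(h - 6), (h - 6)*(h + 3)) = h - 6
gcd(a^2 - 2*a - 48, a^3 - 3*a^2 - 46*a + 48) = a^2 - 2*a - 48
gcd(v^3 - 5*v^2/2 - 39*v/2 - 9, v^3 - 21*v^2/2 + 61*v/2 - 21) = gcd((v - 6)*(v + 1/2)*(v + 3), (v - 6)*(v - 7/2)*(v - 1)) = v - 6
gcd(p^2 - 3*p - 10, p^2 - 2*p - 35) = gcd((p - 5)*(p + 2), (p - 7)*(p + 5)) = 1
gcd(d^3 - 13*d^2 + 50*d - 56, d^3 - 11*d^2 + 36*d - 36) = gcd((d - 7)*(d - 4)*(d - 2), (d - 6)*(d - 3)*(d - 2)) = d - 2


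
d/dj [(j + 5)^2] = 2*j + 10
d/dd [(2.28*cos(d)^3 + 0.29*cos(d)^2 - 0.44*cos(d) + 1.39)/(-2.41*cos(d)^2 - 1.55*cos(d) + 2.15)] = (5.4948*cos(d)^4 + 7.068*cos(d)^3 - 13.1961*cos(d)^2 - 7.9468*cos(d) - 1.2085)*sin(d)/(5.8081*cos(d)^4 + 7.471*cos(d)^3 - 7.9605*cos(d)^2 - 6.665*cos(d) + 4.6225)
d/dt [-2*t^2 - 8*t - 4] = -4*t - 8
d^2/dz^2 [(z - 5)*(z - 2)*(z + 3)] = 6*z - 8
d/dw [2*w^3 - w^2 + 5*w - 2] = 6*w^2 - 2*w + 5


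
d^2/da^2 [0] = 0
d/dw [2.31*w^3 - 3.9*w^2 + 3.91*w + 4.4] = 6.93*w^2 - 7.8*w + 3.91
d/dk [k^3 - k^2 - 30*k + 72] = 3*k^2 - 2*k - 30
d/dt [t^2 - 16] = 2*t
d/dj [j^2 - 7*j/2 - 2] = 2*j - 7/2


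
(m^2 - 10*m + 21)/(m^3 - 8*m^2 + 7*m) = (m - 3)/(m*(m - 1))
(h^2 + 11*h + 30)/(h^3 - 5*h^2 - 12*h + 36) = (h^2 + 11*h + 30)/(h^3 - 5*h^2 - 12*h + 36)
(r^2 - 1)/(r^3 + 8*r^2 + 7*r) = (r - 1)/(r*(r + 7))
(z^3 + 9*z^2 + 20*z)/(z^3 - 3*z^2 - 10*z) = (z^2 + 9*z + 20)/(z^2 - 3*z - 10)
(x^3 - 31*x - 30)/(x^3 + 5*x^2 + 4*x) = (x^2 - x - 30)/(x*(x + 4))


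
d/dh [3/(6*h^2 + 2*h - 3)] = 6*(-6*h - 1)/(6*h^2 + 2*h - 3)^2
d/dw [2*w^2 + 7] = 4*w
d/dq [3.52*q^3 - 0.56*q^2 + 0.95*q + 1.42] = 10.56*q^2 - 1.12*q + 0.95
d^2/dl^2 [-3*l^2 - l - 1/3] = -6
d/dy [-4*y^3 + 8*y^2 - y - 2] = -12*y^2 + 16*y - 1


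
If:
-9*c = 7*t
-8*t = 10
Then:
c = 35/36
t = -5/4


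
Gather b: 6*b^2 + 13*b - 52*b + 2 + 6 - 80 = 6*b^2 - 39*b - 72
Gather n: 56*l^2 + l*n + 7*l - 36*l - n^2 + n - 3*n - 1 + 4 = 56*l^2 - 29*l - n^2 + n*(l - 2) + 3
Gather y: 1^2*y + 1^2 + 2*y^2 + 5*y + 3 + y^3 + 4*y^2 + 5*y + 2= y^3 + 6*y^2 + 11*y + 6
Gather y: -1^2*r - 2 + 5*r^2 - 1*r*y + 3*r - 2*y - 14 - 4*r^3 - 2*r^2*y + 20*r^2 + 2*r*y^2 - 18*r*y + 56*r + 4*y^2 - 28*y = -4*r^3 + 25*r^2 + 58*r + y^2*(2*r + 4) + y*(-2*r^2 - 19*r - 30) - 16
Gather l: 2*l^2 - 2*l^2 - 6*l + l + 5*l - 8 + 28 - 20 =0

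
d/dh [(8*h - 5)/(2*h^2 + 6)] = (4*h^2 - h*(8*h - 5) + 12)/(h^2 + 3)^2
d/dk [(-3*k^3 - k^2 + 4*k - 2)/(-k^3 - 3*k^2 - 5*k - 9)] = 2*(4*k^4 + 19*k^3 + 46*k^2 + 3*k - 23)/(k^6 + 6*k^5 + 19*k^4 + 48*k^3 + 79*k^2 + 90*k + 81)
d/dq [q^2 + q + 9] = 2*q + 1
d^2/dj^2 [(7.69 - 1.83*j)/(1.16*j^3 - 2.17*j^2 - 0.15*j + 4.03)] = (-14.774688*j^5 + 151.810824*j^4 - 327.587702*j^3 + 311.898894*j^2 - 296.6979*j + 132.633218)/(1.560896*j^9 - 8.759856*j^8 + 15.781452*j^7 + 8.315471*j^6 - 62.906601*j^5 + 52.576806*j^4 + 64.385547*j^3 - 105.456234*j^2 - 7.308405*j + 65.450827)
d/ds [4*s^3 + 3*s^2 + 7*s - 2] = 12*s^2 + 6*s + 7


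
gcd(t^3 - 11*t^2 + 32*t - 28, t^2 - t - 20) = 1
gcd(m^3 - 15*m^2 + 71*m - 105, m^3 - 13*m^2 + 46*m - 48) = m - 3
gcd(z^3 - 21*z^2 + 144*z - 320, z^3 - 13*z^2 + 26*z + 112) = z - 8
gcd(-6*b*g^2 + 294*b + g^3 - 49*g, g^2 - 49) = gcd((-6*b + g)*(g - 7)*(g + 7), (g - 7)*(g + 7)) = g^2 - 49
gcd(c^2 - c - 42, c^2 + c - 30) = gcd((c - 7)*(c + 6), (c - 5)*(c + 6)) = c + 6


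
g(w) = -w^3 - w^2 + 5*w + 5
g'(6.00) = -115.00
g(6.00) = -217.00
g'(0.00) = 5.00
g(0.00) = 5.00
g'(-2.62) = -10.35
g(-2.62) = 3.02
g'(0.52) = 3.15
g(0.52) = 7.19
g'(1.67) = -6.71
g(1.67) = 5.90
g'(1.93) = -10.03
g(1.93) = 3.74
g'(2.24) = -14.53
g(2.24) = -0.06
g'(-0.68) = 4.97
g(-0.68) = 1.45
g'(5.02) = -80.64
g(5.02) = -121.61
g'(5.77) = -106.42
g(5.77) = -191.54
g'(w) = -3*w^2 - 2*w + 5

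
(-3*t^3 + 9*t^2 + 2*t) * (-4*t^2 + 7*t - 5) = 12*t^5 - 57*t^4 + 70*t^3 - 31*t^2 - 10*t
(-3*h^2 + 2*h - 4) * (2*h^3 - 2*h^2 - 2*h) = -6*h^5 + 10*h^4 - 6*h^3 + 4*h^2 + 8*h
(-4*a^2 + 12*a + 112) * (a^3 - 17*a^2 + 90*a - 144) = -4*a^5 + 80*a^4 - 452*a^3 - 248*a^2 + 8352*a - 16128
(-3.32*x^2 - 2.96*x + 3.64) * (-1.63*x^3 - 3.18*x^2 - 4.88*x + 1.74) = 5.4116*x^5 + 15.3824*x^4 + 19.6812*x^3 - 2.9072*x^2 - 22.9136*x + 6.3336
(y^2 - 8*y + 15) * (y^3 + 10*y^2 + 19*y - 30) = y^5 + 2*y^4 - 46*y^3 - 32*y^2 + 525*y - 450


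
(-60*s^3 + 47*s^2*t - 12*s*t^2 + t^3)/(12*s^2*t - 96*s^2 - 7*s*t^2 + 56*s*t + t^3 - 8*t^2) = (-5*s + t)/(t - 8)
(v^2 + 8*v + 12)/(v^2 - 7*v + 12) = (v^2 + 8*v + 12)/(v^2 - 7*v + 12)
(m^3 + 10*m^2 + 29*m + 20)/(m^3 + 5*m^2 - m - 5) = (m + 4)/(m - 1)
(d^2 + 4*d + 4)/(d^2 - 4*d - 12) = (d + 2)/(d - 6)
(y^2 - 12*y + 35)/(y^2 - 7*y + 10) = (y - 7)/(y - 2)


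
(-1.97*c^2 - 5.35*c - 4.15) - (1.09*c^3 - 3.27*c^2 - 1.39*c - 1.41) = -1.09*c^3 + 1.3*c^2 - 3.96*c - 2.74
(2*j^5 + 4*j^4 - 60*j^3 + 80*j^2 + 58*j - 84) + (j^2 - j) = 2*j^5 + 4*j^4 - 60*j^3 + 81*j^2 + 57*j - 84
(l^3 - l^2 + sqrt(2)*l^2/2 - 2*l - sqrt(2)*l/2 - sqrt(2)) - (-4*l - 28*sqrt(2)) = l^3 - l^2 + sqrt(2)*l^2/2 - sqrt(2)*l/2 + 2*l + 27*sqrt(2)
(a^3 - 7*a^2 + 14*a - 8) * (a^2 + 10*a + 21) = a^5 + 3*a^4 - 35*a^3 - 15*a^2 + 214*a - 168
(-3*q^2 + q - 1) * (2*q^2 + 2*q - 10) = -6*q^4 - 4*q^3 + 30*q^2 - 12*q + 10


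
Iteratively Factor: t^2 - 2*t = (t - 2)*(t)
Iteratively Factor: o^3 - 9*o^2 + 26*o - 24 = (o - 4)*(o^2 - 5*o + 6) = (o - 4)*(o - 3)*(o - 2)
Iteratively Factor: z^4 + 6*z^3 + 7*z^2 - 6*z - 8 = (z + 4)*(z^3 + 2*z^2 - z - 2) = (z - 1)*(z + 4)*(z^2 + 3*z + 2) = (z - 1)*(z + 2)*(z + 4)*(z + 1)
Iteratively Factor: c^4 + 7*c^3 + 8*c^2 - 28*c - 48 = (c + 4)*(c^3 + 3*c^2 - 4*c - 12) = (c - 2)*(c + 4)*(c^2 + 5*c + 6) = (c - 2)*(c + 2)*(c + 4)*(c + 3)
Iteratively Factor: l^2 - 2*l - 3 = (l + 1)*(l - 3)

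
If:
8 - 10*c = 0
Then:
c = 4/5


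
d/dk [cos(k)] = -sin(k)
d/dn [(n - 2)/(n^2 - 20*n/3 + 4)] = 3*(-3*n^2 + 12*n - 28)/(9*n^4 - 120*n^3 + 472*n^2 - 480*n + 144)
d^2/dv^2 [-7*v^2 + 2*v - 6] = -14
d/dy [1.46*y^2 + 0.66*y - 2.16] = 2.92*y + 0.66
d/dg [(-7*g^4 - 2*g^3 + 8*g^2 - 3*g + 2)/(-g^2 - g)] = (14*g^5 + 23*g^4 + 4*g^3 - 11*g^2 + 4*g + 2)/(g^2*(g^2 + 2*g + 1))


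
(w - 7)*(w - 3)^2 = w^3 - 13*w^2 + 51*w - 63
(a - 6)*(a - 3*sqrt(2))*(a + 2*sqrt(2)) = a^3 - 6*a^2 - sqrt(2)*a^2 - 12*a + 6*sqrt(2)*a + 72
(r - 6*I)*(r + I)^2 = r^3 - 4*I*r^2 + 11*r + 6*I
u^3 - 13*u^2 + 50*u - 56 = (u - 7)*(u - 4)*(u - 2)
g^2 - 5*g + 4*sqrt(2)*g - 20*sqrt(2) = (g - 5)*(g + 4*sqrt(2))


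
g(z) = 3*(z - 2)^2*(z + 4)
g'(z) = 3*(z - 2)^2 + 3*(z + 4)*(2*z - 4) = 9*z^2 - 36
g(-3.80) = 20.18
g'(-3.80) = 93.96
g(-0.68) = 71.54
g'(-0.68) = -31.84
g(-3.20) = 64.90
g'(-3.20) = 56.16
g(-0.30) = 58.72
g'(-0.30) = -35.19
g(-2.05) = 95.95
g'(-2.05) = 1.82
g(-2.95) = 77.18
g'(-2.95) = 42.32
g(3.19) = 30.55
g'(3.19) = 55.58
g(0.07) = 45.48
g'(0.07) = -35.96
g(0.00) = 48.00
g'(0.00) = -36.00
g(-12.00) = -4704.00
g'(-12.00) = 1260.00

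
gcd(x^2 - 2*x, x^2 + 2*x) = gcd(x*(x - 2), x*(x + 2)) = x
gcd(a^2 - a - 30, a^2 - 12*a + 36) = a - 6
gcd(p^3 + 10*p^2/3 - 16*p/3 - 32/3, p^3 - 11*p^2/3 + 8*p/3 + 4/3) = p - 2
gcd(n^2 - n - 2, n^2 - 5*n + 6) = n - 2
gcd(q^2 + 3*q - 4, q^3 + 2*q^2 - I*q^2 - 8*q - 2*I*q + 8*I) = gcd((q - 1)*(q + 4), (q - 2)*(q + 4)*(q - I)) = q + 4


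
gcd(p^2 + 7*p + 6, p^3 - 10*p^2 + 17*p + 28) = p + 1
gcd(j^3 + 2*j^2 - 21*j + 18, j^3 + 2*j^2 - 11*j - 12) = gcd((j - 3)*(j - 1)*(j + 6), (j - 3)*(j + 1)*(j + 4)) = j - 3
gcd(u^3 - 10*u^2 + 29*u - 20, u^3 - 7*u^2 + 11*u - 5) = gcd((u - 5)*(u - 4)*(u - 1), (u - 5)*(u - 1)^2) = u^2 - 6*u + 5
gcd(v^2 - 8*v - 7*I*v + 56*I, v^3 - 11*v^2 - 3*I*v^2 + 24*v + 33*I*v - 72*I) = v - 8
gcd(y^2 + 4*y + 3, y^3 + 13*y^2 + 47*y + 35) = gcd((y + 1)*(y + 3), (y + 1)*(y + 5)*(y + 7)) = y + 1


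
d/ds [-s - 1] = -1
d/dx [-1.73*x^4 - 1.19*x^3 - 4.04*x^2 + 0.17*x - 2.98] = -6.92*x^3 - 3.57*x^2 - 8.08*x + 0.17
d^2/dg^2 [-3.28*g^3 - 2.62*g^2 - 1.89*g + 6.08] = -19.68*g - 5.24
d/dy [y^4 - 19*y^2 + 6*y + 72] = 4*y^3 - 38*y + 6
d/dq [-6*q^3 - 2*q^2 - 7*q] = -18*q^2 - 4*q - 7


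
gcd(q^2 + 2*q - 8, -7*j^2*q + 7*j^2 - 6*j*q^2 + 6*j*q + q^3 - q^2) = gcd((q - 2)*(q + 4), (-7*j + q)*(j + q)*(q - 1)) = 1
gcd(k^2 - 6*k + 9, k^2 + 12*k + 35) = 1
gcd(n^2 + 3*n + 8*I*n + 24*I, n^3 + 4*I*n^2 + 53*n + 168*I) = n + 8*I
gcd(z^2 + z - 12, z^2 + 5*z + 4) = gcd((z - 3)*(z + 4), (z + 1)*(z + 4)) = z + 4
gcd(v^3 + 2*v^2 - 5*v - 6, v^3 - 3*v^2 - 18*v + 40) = v - 2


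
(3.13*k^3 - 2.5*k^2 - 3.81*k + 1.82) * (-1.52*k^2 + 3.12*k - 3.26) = -4.7576*k^5 + 13.5656*k^4 - 12.2126*k^3 - 6.5036*k^2 + 18.099*k - 5.9332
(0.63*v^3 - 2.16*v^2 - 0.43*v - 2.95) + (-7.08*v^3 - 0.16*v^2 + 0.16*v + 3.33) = -6.45*v^3 - 2.32*v^2 - 0.27*v + 0.38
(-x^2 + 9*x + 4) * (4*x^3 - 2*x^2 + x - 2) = -4*x^5 + 38*x^4 - 3*x^3 + 3*x^2 - 14*x - 8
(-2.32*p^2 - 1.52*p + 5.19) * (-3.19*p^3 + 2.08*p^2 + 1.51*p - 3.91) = 7.4008*p^5 + 0.0232000000000001*p^4 - 23.2209*p^3 + 17.5712*p^2 + 13.7801*p - 20.2929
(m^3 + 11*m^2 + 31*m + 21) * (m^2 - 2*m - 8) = m^5 + 9*m^4 + m^3 - 129*m^2 - 290*m - 168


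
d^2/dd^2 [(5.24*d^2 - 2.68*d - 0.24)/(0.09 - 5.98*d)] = 19.964856/(213.847192*d^3 - 9.655308*d^2 + 0.145314*d - 0.000729)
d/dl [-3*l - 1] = -3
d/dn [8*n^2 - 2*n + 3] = 16*n - 2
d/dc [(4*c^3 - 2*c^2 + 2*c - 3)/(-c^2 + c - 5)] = (-4*c^4 + 8*c^3 - 60*c^2 + 14*c - 7)/(c^4 - 2*c^3 + 11*c^2 - 10*c + 25)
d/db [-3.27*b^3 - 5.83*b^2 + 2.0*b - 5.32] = -9.81*b^2 - 11.66*b + 2.0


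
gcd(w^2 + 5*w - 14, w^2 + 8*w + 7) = w + 7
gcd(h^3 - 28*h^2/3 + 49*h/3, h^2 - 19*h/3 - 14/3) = h - 7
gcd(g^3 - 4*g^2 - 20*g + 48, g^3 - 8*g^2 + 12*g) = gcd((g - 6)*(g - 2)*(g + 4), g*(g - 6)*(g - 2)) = g^2 - 8*g + 12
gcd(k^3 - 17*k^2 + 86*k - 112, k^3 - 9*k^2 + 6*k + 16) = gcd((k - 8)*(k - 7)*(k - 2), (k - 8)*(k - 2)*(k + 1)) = k^2 - 10*k + 16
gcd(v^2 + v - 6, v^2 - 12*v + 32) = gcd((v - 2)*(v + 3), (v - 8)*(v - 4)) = 1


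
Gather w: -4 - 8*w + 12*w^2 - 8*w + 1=12*w^2 - 16*w - 3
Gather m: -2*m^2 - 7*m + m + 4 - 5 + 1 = -2*m^2 - 6*m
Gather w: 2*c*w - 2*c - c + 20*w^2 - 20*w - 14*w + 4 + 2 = -3*c + 20*w^2 + w*(2*c - 34) + 6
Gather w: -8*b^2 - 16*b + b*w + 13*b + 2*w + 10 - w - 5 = -8*b^2 - 3*b + w*(b + 1) + 5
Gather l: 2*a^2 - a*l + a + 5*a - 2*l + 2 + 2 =2*a^2 + 6*a + l*(-a - 2) + 4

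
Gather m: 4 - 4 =0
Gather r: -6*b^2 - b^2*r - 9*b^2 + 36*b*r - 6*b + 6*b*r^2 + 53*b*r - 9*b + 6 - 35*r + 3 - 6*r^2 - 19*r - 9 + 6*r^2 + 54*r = -15*b^2 + 6*b*r^2 - 15*b + r*(-b^2 + 89*b)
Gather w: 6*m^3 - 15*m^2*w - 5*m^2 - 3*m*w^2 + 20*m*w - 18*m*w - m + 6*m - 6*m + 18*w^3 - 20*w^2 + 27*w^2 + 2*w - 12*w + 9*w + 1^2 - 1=6*m^3 - 5*m^2 - m + 18*w^3 + w^2*(7 - 3*m) + w*(-15*m^2 + 2*m - 1)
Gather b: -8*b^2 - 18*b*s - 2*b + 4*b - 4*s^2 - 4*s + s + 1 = -8*b^2 + b*(2 - 18*s) - 4*s^2 - 3*s + 1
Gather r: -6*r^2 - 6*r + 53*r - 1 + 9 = -6*r^2 + 47*r + 8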